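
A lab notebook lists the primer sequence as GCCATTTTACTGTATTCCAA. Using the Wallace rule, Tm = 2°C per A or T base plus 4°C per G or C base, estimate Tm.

54°C

Counting bases: T=8, C=5, A=5, G=2
So N_AT = 13 and N_GC = 7.
Tm = 2×13 + 4×7 = 54°C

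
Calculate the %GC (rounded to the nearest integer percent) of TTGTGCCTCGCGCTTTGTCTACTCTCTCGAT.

52%

Base counts: G=6, T=13, C=10, A=2
G+C = 6 + 10 = 16 out of 31 bases
%GC = 16/31 × 100 = 51.61% ≈ 52%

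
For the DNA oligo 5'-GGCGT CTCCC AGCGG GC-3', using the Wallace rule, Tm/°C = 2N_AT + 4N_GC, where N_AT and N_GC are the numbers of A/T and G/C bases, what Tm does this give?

62°C

Counting bases: C=7, G=7, T=2, A=1
So N_AT = 3 and N_GC = 14.
Tm = 2×3 + 4×14 = 62°C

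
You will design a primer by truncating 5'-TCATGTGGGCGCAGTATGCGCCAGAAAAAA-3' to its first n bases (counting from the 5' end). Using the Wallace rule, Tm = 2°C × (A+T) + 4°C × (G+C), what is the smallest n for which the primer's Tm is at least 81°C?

n = 26

First 25 bases: TCATGTGGGCGCAGTATGCGCCAGA → Tm = 80°C (< 81°C)
First 26 bases: TCATGTGGGCGCAGTATGCGCCAGAA → Tm = 82°C (≥ 81°C)
Since every base adds ≥2°C, Tm only increases with n, so the threshold is first crossed at n = 26.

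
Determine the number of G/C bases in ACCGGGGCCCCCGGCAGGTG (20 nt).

Scanning the sequence gives G=9, A=2, C=8, T=1.
Total G or C: 9 + 8 = 17

17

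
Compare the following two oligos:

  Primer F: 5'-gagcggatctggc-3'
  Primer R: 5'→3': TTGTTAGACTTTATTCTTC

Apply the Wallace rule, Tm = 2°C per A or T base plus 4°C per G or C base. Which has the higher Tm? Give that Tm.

Primer R, 48°C

Primer F: A+T=4, G+C=9 → Tm = 2(4)+4(9) = 44°C
Primer R: A+T=14, G+C=5 → Tm = 2(14)+4(5) = 48°C
44°C vs 48°C → primer R is higher.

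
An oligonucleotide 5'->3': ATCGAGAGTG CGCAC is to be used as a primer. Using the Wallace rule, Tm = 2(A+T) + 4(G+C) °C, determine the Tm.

48°C

Base counts: C=4, A=4, G=5, T=2
So N_AT = 6 and N_GC = 9.
Tm = 4·9 + 2·6 = 36 + 12 = 48°C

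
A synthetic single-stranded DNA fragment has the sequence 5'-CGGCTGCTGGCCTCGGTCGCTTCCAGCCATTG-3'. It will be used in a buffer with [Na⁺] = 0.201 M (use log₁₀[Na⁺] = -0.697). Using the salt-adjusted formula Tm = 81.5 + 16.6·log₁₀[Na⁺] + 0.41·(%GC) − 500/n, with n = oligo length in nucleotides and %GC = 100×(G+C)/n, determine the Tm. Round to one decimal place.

82.5°C

Length n = 32. G=10, C=12, T=8, A=2
G+C = 22, so %GC = 22/32 × 100 = 68.75%
Salt term: 16.6 × (-0.697) = -11.57
GC term: 0.41 × 68.75 = 28.188; length term: −500/32 = −15.625
Tm = 81.5 + (-11.57) + 28.188 − 15.625 = 82.493 → 82.5°C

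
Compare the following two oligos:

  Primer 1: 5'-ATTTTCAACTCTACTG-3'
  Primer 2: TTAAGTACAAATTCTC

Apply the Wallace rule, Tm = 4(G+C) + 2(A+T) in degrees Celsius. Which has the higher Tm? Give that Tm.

Primer 1, 42°C

Primer 1: A+T=11, G+C=5 → Tm = 2(11)+4(5) = 42°C
Primer 2: A+T=12, G+C=4 → Tm = 2(12)+4(4) = 40°C
42°C vs 40°C → primer 1 is higher.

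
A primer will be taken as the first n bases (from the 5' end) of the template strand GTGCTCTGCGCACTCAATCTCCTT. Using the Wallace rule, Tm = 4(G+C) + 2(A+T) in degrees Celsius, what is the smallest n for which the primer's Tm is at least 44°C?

First 12 bases: GTGCTCTGCGCA → Tm = 40°C (< 44°C)
First 13 bases: GTGCTCTGCGCAC → Tm = 44°C (≥ 44°C)
Since every base adds ≥2°C, Tm only increases with n, so the threshold is first crossed at n = 13.

n = 13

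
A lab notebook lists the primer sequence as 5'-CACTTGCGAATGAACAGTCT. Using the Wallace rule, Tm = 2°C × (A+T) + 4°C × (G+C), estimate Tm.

58°C

Scanning the sequence gives C=5, A=6, T=5, G=4.
So N_AT = 11 and N_GC = 9.
Tm = 4·9 + 2·11 = 36 + 22 = 58°C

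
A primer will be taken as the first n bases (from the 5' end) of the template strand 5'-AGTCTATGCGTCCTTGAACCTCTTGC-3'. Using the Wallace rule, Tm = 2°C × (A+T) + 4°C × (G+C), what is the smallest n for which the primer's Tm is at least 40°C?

n = 13

First 12 bases: AGTCTATGCGTC → Tm = 36°C (< 40°C)
First 13 bases: AGTCTATGCGTCC → Tm = 40°C (≥ 40°C)
Since every base adds ≥2°C, Tm only increases with n, so the threshold is first crossed at n = 13.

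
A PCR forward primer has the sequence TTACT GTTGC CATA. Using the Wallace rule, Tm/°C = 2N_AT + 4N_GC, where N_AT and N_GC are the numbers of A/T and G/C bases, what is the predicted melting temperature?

38°C

Scanning the sequence gives A=3, C=3, G=2, T=6.
A+T = 9, G+C = 5
Tm = 4·5 + 2·9 = 20 + 18 = 38°C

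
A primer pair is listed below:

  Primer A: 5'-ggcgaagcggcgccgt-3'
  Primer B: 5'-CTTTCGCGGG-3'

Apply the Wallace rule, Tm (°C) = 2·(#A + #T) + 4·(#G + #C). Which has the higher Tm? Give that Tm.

Primer A: A+T=3, G+C=13 → Tm = 2(3)+4(13) = 58°C
Primer B: A+T=3, G+C=7 → Tm = 2(3)+4(7) = 34°C
58°C vs 34°C → primer A is higher.

Primer A, 58°C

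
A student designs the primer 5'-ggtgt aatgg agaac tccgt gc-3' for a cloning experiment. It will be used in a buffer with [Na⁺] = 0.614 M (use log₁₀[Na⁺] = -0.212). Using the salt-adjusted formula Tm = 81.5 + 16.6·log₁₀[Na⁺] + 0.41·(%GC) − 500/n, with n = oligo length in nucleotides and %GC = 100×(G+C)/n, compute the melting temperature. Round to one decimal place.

Length n = 22. Scanning the sequence gives A=5, C=4, G=8, T=5.
G+C = 12, so %GC = 12/22 × 100 = 54.545%
Salt term: 16.6 × (-0.212) = -3.519
GC term: 0.41 × 54.545 = 22.363; length term: −500/22 = −22.727
Tm = 81.5 + (-3.519) + 22.363 − 22.727 = 77.617 → 77.6°C

77.6°C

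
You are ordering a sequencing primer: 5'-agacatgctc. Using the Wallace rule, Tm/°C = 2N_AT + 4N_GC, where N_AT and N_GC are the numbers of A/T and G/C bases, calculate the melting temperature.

30°C

Counting bases: T=2, C=3, A=3, G=2
AT pairs contribute 5, GC pairs contribute 5.
Tm = 2(5) + 4(5) = 10 + 20 = 30°C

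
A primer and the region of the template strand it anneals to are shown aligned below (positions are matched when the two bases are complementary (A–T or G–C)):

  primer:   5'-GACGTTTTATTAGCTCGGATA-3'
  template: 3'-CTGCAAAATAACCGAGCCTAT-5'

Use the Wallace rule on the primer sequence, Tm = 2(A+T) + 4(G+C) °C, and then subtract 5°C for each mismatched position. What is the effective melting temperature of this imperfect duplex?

53°C

Primer base counts: A=5, T=8, G=5, C=3 → A+T=13, G+C=8
Perfect-match Tm = 2(13) + 4(8) = 26 + 32 = 58°C
Mismatches (positions where the bases are not complementary): 1 (at position 12)
Effective Tm = 58 − 1×5 = 58 − 5 = 53°C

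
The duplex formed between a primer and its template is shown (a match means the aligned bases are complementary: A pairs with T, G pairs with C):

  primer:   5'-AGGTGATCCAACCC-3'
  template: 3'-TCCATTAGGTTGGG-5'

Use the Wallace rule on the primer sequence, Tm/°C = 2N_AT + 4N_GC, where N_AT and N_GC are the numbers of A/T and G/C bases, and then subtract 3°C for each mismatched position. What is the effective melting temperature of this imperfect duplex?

41°C

Primer base counts: A=4, T=2, G=3, C=5 → A+T=6, G+C=8
Perfect-match Tm = 2(6) + 4(8) = 12 + 32 = 44°C
Mismatches (positions where the bases are not complementary): 1 (at position 5)
Effective Tm = 44 − 1×3 = 44 − 3 = 41°C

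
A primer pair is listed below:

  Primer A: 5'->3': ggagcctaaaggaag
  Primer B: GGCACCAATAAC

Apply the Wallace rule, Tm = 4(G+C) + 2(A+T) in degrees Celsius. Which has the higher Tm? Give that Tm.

Primer A, 46°C

Primer A: A+T=7, G+C=8 → Tm = 2(7)+4(8) = 46°C
Primer B: A+T=6, G+C=6 → Tm = 2(6)+4(6) = 36°C
46°C vs 36°C → primer A is higher.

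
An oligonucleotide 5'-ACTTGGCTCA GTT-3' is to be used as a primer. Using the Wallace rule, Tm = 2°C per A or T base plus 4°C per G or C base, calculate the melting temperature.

38°C

G=3, C=3, T=5, A=2
So N_AT = 7 and N_GC = 6.
Tm = 2×7 + 4×6 = 38°C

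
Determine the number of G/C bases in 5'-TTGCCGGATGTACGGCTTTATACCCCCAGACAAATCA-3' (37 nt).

Counting bases: T=9, A=10, G=7, C=11
Total G or C: 7 + 11 = 18

18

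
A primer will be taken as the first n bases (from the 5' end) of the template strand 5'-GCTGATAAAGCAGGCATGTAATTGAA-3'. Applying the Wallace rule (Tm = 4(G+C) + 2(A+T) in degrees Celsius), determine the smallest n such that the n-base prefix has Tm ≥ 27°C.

n = 10

First 9 bases: GCTGATAAA → Tm = 24°C (< 27°C)
First 10 bases: GCTGATAAAG → Tm = 28°C (≥ 27°C)
Since every base adds ≥2°C, Tm only increases with n, so the threshold is first crossed at n = 10.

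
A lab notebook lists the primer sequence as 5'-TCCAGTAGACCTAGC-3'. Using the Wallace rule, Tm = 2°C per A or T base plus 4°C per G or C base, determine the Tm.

Scanning the sequence gives G=3, C=5, A=4, T=3.
AT pairs contribute 7, GC pairs contribute 8.
Tm = 2(7) + 4(8) = 14 + 32 = 46°C

46°C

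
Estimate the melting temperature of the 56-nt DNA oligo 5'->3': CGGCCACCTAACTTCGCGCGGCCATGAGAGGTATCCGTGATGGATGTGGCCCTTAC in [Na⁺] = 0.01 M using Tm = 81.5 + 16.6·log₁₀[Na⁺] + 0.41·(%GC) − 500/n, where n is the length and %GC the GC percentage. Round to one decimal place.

64.3°C

Length n = 56. Counting bases: C=17, T=12, A=10, G=17
G+C = 34, so %GC = 34/56 × 100 = 60.714%
Salt term: 16.6 × (-2) = -33.2
GC term: 0.41 × 60.714 = 24.893; length term: −500/56 = −8.929
Tm = 81.5 + (-33.2) + 24.893 − 8.929 = 64.264 → 64.3°C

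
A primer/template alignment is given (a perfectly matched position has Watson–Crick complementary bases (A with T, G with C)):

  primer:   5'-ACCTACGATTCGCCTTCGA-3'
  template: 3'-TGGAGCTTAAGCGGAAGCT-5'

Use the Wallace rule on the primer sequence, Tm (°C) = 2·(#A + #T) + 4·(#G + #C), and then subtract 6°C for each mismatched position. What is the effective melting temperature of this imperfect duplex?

40°C

Primer base counts: A=4, T=5, G=3, C=7 → A+T=9, G+C=10
Perfect-match Tm = 2(9) + 4(10) = 18 + 40 = 58°C
Mismatches (positions where the bases are not complementary): 3 (at positions 5, 6, 7)
Effective Tm = 58 − 3×6 = 58 − 18 = 40°C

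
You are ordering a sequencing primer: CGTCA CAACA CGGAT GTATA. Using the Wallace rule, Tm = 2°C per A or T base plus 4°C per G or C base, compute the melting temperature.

58°C

Scanning the sequence gives G=4, A=7, C=5, T=4.
So N_AT = 11 and N_GC = 9.
Tm = 2×11 + 4×9 = 58°C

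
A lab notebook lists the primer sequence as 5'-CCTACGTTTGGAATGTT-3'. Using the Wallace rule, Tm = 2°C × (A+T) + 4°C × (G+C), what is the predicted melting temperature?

48°C

Counting bases: C=3, A=3, G=4, T=7
A+T = 10, G+C = 7
Tm = 4·7 + 2·10 = 28 + 20 = 48°C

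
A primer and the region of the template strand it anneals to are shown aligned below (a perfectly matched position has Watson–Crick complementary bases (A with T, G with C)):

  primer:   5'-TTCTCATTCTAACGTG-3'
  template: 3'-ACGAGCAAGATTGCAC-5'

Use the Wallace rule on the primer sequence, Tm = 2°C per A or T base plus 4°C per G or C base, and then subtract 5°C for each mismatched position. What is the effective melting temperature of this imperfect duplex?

34°C

Primer base counts: A=3, T=7, G=2, C=4 → A+T=10, G+C=6
Perfect-match Tm = 2(10) + 4(6) = 20 + 24 = 44°C
Mismatches (positions where the bases are not complementary): 2 (at positions 2, 6)
Effective Tm = 44 − 2×5 = 44 − 10 = 34°C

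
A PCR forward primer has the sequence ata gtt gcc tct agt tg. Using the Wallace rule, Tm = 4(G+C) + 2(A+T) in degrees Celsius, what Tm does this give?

Base counts: G=4, A=3, C=3, T=7
AT pairs contribute 10, GC pairs contribute 7.
Tm = 4·7 + 2·10 = 28 + 20 = 48°C

48°C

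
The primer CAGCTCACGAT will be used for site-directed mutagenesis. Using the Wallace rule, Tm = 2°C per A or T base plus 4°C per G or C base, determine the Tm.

Base counts: G=2, C=4, T=2, A=3
AT pairs contribute 5, GC pairs contribute 6.
Tm = 2(5) + 4(6) = 10 + 24 = 34°C

34°C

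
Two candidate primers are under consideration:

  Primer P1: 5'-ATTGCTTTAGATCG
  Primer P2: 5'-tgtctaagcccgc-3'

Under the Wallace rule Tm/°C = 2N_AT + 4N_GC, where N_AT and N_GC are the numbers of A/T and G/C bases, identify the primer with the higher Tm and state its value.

Primer P1: A+T=9, G+C=5 → Tm = 2(9)+4(5) = 38°C
Primer P2: A+T=5, G+C=8 → Tm = 2(5)+4(8) = 42°C
38°C vs 42°C → primer P2 is higher.

Primer P2, 42°C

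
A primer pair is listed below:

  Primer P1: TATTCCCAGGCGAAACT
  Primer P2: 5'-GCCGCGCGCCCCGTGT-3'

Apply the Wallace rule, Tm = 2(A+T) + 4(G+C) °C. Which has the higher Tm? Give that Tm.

Primer P1: A+T=9, G+C=8 → Tm = 2(9)+4(8) = 50°C
Primer P2: A+T=2, G+C=14 → Tm = 2(2)+4(14) = 60°C
50°C vs 60°C → primer P2 is higher.

Primer P2, 60°C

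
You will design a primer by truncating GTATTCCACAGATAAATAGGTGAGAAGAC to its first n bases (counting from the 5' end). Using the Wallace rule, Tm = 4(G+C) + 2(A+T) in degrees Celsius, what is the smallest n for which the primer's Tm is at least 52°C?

n = 20

First 19 bases: GTATTCCACAGATAAATAG → Tm = 50°C (< 52°C)
First 20 bases: GTATTCCACAGATAAATAGG → Tm = 54°C (≥ 52°C)
Since every base adds ≥2°C, Tm only increases with n, so the threshold is first crossed at n = 20.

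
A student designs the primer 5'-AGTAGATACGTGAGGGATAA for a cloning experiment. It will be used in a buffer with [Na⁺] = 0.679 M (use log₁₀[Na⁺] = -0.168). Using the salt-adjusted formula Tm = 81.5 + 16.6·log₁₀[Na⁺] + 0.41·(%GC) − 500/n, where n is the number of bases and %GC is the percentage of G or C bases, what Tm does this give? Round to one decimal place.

Length n = 20. C=1, A=8, T=4, G=7
G+C = 8, so %GC = 8/20 × 100 = 40%
Salt term: 16.6 × (-0.168) = -2.789
GC term: 0.41 × 40 = 16.4; length term: −500/20 = −25
Tm = 81.5 + (-2.789) + 16.4 − 25 = 70.111 → 70.1°C

70.1°C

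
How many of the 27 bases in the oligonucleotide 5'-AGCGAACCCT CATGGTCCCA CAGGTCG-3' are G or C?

17

Base counts: T=4, G=7, C=10, A=6
G+C = 7 + 10 = 17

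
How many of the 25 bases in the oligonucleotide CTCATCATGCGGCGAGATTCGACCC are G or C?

Base counts: G=6, A=5, C=9, T=5
Total G or C: 6 + 9 = 15

15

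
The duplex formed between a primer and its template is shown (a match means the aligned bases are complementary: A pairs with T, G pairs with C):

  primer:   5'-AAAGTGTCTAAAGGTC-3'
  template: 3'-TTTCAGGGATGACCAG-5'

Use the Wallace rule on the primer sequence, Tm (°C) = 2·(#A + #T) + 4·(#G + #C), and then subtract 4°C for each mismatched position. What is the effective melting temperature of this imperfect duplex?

28°C

Primer base counts: A=6, T=4, G=4, C=2 → A+T=10, G+C=6
Perfect-match Tm = 2(10) + 4(6) = 20 + 24 = 44°C
Mismatches (positions where the bases are not complementary): 4 (at positions 6, 7, 11, 12)
Effective Tm = 44 − 4×4 = 44 − 16 = 28°C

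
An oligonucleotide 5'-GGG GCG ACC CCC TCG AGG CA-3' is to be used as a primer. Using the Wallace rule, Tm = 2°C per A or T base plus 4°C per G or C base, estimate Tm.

G=8, C=8, T=1, A=3
A+T = 4, G+C = 16
Tm = 4·16 + 2·4 = 64 + 8 = 72°C

72°C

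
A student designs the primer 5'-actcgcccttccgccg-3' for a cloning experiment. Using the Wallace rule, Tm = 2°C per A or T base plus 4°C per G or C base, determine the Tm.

56°C

Base counts: A=1, T=3, C=9, G=3
So N_AT = 4 and N_GC = 12.
Tm = 2×4 + 4×12 = 56°C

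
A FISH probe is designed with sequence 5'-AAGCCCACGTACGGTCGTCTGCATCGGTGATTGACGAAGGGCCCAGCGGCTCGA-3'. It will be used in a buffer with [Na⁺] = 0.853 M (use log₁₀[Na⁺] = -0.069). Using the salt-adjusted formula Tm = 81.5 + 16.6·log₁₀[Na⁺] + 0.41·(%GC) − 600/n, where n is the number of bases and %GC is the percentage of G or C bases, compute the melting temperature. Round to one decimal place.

Length n = 54. Scanning the sequence gives A=11, C=16, T=9, G=18.
G+C = 34, so %GC = 34/54 × 100 = 62.963%
Salt term: 16.6 × (-0.069) = -1.145
GC term: 0.41 × 62.963 = 25.815; length term: −600/54 = −11.111
Tm = 81.5 + (-1.145) + 25.815 − 11.111 = 95.059 → 95.1°C

95.1°C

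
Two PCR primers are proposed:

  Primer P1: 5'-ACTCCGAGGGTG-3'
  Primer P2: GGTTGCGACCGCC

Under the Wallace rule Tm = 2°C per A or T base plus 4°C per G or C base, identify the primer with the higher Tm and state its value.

Primer P1: A+T=4, G+C=8 → Tm = 2(4)+4(8) = 40°C
Primer P2: A+T=3, G+C=10 → Tm = 2(3)+4(10) = 46°C
40°C vs 46°C → primer P2 is higher.

Primer P2, 46°C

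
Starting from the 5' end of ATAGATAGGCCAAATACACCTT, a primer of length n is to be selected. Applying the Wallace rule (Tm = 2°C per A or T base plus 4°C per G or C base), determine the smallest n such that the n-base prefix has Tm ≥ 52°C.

n = 19

First 18 bases: ATAGATAGGCCAAATACA → Tm = 48°C (< 52°C)
First 19 bases: ATAGATAGGCCAAATACAC → Tm = 52°C (≥ 52°C)
Each additional base adds 2°C (A/T) or 4°C (G/C), so Tm is non-decreasing in n; n = 19 is the first length to reach 52°C.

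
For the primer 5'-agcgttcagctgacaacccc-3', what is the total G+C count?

A=5, G=4, T=3, C=8
Total G or C: 4 + 8 = 12

12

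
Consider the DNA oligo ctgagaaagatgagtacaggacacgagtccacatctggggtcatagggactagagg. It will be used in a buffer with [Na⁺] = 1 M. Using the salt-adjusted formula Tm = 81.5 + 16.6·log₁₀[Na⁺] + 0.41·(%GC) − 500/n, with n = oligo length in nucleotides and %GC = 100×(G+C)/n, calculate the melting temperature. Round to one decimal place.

Length n = 56. Scanning the sequence gives A=18, C=10, G=19, T=9.
G+C = 29, so %GC = 29/56 × 100 = 51.786%
Salt term: 16.6 × (0) = 0
GC term: 0.41 × 51.786 = 21.232; length term: −500/56 = −8.929
Tm = 81.5 + (0) + 21.232 − 8.929 = 93.803 → 93.8°C

93.8°C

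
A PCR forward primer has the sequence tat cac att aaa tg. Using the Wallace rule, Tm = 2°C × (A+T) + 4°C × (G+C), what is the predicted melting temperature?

34°C

Counting bases: A=6, T=5, G=1, C=2
A+T = 11, G+C = 3
Tm = 4·3 + 2·11 = 12 + 22 = 34°C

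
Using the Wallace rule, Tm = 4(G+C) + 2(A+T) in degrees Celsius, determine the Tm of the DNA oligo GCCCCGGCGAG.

42°C

Base counts: C=5, T=0, G=5, A=1
So N_AT = 1 and N_GC = 10.
Tm = 2(1) + 4(10) = 2 + 40 = 42°C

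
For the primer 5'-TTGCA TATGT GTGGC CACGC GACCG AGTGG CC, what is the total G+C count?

20

Scanning the sequence gives T=7, C=9, A=5, G=11.
Total G or C: 11 + 9 = 20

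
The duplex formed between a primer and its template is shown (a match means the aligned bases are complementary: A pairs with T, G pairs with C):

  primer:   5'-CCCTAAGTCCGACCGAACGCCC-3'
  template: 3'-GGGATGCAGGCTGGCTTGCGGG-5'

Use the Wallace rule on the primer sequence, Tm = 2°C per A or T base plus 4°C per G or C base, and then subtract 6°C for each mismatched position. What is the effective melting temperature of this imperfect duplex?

68°C

Primer base counts: A=5, T=2, G=4, C=11 → A+T=7, G+C=15
Perfect-match Tm = 2(7) + 4(15) = 14 + 60 = 74°C
Mismatches (positions where the bases are not complementary): 1 (at position 6)
Effective Tm = 74 − 1×6 = 74 − 6 = 68°C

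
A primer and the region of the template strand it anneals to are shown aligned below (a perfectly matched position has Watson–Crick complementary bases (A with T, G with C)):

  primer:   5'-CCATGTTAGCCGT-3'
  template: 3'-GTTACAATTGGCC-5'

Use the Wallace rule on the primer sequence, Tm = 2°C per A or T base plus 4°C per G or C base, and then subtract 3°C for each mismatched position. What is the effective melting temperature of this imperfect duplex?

31°C

Primer base counts: A=2, T=4, G=3, C=4 → A+T=6, G+C=7
Perfect-match Tm = 2(6) + 4(7) = 12 + 28 = 40°C
Mismatches (positions where the bases are not complementary): 3 (at positions 2, 9, 13)
Effective Tm = 40 − 3×3 = 40 − 9 = 31°C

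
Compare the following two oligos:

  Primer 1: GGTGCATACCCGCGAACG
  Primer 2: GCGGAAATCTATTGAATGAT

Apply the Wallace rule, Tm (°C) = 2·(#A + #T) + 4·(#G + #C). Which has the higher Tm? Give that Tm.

Primer 1: A+T=6, G+C=12 → Tm = 2(6)+4(12) = 60°C
Primer 2: A+T=13, G+C=7 → Tm = 2(13)+4(7) = 54°C
60°C vs 54°C → primer 1 is higher.

Primer 1, 60°C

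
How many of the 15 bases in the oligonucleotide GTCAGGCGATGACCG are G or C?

Counting bases: A=3, C=4, T=2, G=6
Total G or C: 6 + 4 = 10

10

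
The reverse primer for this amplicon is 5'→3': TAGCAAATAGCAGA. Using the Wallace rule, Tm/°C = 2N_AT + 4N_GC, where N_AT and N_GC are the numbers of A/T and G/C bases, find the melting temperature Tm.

C=2, T=2, G=3, A=7
A+T = 9, G+C = 5
Tm = 4·5 + 2·9 = 20 + 18 = 38°C

38°C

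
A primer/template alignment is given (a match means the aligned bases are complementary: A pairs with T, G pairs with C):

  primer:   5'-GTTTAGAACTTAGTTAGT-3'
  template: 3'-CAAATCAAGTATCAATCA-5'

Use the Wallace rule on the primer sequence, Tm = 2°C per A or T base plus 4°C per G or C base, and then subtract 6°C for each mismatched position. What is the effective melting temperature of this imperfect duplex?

28°C

Primer base counts: A=5, T=8, G=4, C=1 → A+T=13, G+C=5
Perfect-match Tm = 2(13) + 4(5) = 26 + 20 = 46°C
Mismatches (positions where the bases are not complementary): 3 (at positions 7, 8, 10)
Effective Tm = 46 − 3×6 = 46 − 18 = 28°C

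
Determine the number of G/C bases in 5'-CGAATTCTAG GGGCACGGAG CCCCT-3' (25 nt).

16

Base counts: C=8, G=8, A=5, T=4
G+C = 8 + 8 = 16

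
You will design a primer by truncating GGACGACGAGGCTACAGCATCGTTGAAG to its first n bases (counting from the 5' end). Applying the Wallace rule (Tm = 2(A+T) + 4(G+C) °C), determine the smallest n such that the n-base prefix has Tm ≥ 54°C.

n = 17

First 16 bases: GGACGACGAGGCTACA → Tm = 52°C (< 54°C)
First 17 bases: GGACGACGAGGCTACAG → Tm = 56°C (≥ 54°C)
Since every base adds ≥2°C, Tm only increases with n, so the threshold is first crossed at n = 17.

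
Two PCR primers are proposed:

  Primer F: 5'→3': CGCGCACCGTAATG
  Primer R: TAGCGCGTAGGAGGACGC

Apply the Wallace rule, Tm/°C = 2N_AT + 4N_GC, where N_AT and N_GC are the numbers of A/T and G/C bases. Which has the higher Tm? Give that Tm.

Primer R, 60°C

Primer F: A+T=5, G+C=9 → Tm = 2(5)+4(9) = 46°C
Primer R: A+T=6, G+C=12 → Tm = 2(6)+4(12) = 60°C
46°C vs 60°C → primer R is higher.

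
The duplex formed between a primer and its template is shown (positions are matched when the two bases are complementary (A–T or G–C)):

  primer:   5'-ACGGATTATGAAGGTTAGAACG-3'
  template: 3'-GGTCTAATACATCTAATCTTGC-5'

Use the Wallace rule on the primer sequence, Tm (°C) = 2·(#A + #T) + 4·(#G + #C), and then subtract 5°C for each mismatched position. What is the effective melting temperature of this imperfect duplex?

42°C

Primer base counts: A=8, T=5, G=7, C=2 → A+T=13, G+C=9
Perfect-match Tm = 2(13) + 4(9) = 26 + 36 = 62°C
Mismatches (positions where the bases are not complementary): 4 (at positions 1, 3, 11, 14)
Effective Tm = 62 − 4×5 = 62 − 20 = 42°C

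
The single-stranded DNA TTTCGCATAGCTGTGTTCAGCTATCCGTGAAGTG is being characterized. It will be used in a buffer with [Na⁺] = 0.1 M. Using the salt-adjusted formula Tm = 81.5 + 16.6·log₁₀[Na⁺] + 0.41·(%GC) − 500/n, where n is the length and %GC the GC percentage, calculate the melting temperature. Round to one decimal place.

Length n = 34. Base counts: T=12, G=9, C=7, A=6
G+C = 16, so %GC = 16/34 × 100 = 47.059%
Salt term: 16.6 × (-1) = -16.6
GC term: 0.41 × 47.059 = 19.294; length term: −500/34 = −14.706
Tm = 81.5 + (-16.6) + 19.294 − 14.706 = 69.488 → 69.5°C

69.5°C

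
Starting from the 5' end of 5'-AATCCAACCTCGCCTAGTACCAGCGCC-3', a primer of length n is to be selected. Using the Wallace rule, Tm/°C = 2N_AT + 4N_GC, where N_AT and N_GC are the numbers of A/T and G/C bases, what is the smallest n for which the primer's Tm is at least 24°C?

First 8 bases: AATCCAAC → Tm = 22°C (< 24°C)
First 9 bases: AATCCAACC → Tm = 26°C (≥ 24°C)
Since every base adds ≥2°C, Tm only increases with n, so the threshold is first crossed at n = 9.

n = 9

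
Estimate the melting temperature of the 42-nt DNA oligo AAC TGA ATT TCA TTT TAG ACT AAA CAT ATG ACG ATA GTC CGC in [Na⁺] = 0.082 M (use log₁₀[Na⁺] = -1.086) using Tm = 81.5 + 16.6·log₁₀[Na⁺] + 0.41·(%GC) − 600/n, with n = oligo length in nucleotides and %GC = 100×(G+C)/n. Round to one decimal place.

Length n = 42. Scanning the sequence gives A=15, T=13, G=6, C=8.
G+C = 14, so %GC = 14/42 × 100 = 33.333%
Salt term: 16.6 × (-1.086) = -18.028
GC term: 0.41 × 33.333 = 13.667; length term: −600/42 = −14.286
Tm = 81.5 + (-18.028) + 13.667 − 14.286 = 62.853 → 62.9°C

62.9°C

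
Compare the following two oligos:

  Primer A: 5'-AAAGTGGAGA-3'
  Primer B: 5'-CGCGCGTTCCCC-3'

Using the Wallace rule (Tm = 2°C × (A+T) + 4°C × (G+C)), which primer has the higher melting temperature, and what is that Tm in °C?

Primer B, 44°C

Primer A: A+T=6, G+C=4 → Tm = 2(6)+4(4) = 28°C
Primer B: A+T=2, G+C=10 → Tm = 2(2)+4(10) = 44°C
28°C vs 44°C → primer B is higher.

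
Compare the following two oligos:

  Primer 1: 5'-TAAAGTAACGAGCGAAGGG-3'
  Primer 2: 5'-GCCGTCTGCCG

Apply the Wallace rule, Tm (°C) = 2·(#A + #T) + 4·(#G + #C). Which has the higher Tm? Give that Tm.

Primer 1: A+T=10, G+C=9 → Tm = 2(10)+4(9) = 56°C
Primer 2: A+T=2, G+C=9 → Tm = 2(2)+4(9) = 40°C
56°C vs 40°C → primer 1 is higher.

Primer 1, 56°C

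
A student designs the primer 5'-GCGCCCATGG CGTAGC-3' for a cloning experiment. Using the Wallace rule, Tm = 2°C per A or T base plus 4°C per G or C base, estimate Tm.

Scanning the sequence gives T=2, C=6, A=2, G=6.
So N_AT = 4 and N_GC = 12.
Tm = 2(4) + 4(12) = 8 + 48 = 56°C

56°C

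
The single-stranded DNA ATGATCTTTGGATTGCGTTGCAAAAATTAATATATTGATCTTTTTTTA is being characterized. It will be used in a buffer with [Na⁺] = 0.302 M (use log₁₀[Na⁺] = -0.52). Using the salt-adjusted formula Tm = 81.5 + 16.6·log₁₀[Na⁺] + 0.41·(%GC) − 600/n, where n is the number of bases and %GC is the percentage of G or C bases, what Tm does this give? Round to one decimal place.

69.8°C

Length n = 48. Scanning the sequence gives G=7, C=4, T=23, A=14.
G+C = 11, so %GC = 11/48 × 100 = 22.917%
Salt term: 16.6 × (-0.52) = -8.632
GC term: 0.41 × 22.917 = 9.396; length term: −600/48 = −12.5
Tm = 81.5 + (-8.632) + 9.396 − 12.5 = 69.764 → 69.8°C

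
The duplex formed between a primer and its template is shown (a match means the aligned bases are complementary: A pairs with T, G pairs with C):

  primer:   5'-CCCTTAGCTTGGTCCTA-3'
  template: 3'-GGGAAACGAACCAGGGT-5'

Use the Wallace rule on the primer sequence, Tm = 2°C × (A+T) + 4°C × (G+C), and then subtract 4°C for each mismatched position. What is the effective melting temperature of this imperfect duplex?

Primer base counts: A=2, T=6, G=3, C=6 → A+T=8, G+C=9
Perfect-match Tm = 2(8) + 4(9) = 16 + 36 = 52°C
Mismatches (positions where the bases are not complementary): 2 (at positions 6, 16)
Effective Tm = 52 − 2×4 = 52 − 8 = 44°C

44°C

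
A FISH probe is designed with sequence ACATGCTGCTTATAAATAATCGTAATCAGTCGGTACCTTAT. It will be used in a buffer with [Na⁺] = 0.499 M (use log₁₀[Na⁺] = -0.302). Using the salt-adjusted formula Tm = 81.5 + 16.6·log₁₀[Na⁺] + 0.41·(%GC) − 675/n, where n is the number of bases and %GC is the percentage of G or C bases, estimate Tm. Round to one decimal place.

Length n = 41. C=8, G=6, A=13, T=14
G+C = 14, so %GC = 14/41 × 100 = 34.146%
Salt term: 16.6 × (-0.302) = -5.013
GC term: 0.41 × 34.146 = 14; length term: −675/41 = −16.463
Tm = 81.5 + (-5.013) + 14 − 16.463 = 74.024 → 74.0°C

74.0°C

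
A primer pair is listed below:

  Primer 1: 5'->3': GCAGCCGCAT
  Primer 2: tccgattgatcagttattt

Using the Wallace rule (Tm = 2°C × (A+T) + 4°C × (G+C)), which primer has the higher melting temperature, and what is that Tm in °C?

Primer 1: A+T=3, G+C=7 → Tm = 2(3)+4(7) = 34°C
Primer 2: A+T=13, G+C=6 → Tm = 2(13)+4(6) = 50°C
34°C vs 50°C → primer 2 is higher.

Primer 2, 50°C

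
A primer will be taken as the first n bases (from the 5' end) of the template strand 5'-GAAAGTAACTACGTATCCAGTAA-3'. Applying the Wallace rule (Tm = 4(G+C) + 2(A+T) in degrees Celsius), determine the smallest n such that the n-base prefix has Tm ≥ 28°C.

n = 11

First 10 bases: GAAAGTAACT → Tm = 26°C (< 28°C)
First 11 bases: GAAAGTAACTA → Tm = 28°C (≥ 28°C)
Since every base adds ≥2°C, Tm only increases with n, so the threshold is first crossed at n = 11.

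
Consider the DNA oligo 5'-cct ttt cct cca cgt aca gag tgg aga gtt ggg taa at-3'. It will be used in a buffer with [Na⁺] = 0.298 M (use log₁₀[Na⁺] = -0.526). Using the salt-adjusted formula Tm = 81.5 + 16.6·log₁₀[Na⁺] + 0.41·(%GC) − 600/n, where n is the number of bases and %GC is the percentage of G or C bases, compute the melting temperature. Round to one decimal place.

76.4°C

Length n = 38. C=8, G=10, T=11, A=9
G+C = 18, so %GC = 18/38 × 100 = 47.368%
Salt term: 16.6 × (-0.526) = -8.732
GC term: 0.41 × 47.368 = 19.421; length term: −600/38 = −15.789
Tm = 81.5 + (-8.732) + 19.421 − 15.789 = 76.4 → 76.4°C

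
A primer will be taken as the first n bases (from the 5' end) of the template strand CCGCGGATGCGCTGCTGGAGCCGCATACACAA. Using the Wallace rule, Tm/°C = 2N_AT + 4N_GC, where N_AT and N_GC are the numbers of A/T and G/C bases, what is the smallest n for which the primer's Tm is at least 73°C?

First 20 bases: CCGCGGATGCGCTGCTGGAG → Tm = 70°C (< 73°C)
First 21 bases: CCGCGGATGCGCTGCTGGAGC → Tm = 74°C (≥ 73°C)
Since every base adds ≥2°C, Tm only increases with n, so the threshold is first crossed at n = 21.

n = 21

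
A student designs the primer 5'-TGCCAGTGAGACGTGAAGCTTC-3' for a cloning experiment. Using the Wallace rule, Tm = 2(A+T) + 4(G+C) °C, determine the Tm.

68°C

A=5, G=7, C=5, T=5
So N_AT = 10 and N_GC = 12.
Tm = 4·12 + 2·10 = 48 + 20 = 68°C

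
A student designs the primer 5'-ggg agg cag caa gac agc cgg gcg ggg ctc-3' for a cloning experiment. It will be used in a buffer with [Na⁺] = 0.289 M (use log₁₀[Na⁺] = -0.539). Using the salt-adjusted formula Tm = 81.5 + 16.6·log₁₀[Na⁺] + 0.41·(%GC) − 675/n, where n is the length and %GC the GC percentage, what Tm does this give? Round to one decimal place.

81.5°C

Length n = 30. Scanning the sequence gives T=1, A=6, C=8, G=15.
G+C = 23, so %GC = 23/30 × 100 = 76.667%
Salt term: 16.6 × (-0.539) = -8.947
GC term: 0.41 × 76.667 = 31.433; length term: −675/30 = −22.5
Tm = 81.5 + (-8.947) + 31.433 − 22.5 = 81.486 → 81.5°C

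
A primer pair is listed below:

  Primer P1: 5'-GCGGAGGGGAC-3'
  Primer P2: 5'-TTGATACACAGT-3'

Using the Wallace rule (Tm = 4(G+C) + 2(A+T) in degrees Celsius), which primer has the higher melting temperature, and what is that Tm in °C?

Primer P1: A+T=2, G+C=9 → Tm = 2(2)+4(9) = 40°C
Primer P2: A+T=8, G+C=4 → Tm = 2(8)+4(4) = 32°C
40°C vs 32°C → primer P1 is higher.

Primer P1, 40°C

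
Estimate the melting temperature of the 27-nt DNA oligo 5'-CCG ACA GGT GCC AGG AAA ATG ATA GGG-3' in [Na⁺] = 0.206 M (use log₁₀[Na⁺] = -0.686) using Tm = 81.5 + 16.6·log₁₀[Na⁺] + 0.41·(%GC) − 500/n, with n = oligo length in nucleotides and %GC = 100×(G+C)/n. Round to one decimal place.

74.4°C

Length n = 27. G=10, A=9, T=3, C=5
G+C = 15, so %GC = 15/27 × 100 = 55.556%
Salt term: 16.6 × (-0.686) = -11.388
GC term: 0.41 × 55.556 = 22.778; length term: −500/27 = −18.519
Tm = 81.5 + (-11.388) + 22.778 − 18.519 = 74.371 → 74.4°C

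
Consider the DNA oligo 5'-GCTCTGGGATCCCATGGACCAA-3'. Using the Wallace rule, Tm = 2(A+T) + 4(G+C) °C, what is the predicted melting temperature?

Base counts: C=7, G=6, T=4, A=5
So N_AT = 9 and N_GC = 13.
Tm = 2×9 + 4×13 = 70°C

70°C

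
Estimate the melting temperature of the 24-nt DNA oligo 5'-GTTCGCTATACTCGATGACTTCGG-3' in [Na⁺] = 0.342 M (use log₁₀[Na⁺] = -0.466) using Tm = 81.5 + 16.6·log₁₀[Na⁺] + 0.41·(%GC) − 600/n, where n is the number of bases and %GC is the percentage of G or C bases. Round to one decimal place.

Length n = 24. Counting bases: G=6, T=8, A=4, C=6
G+C = 12, so %GC = 12/24 × 100 = 50%
Salt term: 16.6 × (-0.466) = -7.736
GC term: 0.41 × 50 = 20.5; length term: −600/24 = −25
Tm = 81.5 + (-7.736) + 20.5 − 25 = 69.264 → 69.3°C

69.3°C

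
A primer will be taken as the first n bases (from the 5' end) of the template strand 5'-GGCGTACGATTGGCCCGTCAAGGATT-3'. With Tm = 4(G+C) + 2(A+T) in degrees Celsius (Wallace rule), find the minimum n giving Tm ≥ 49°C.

First 14 bases: GGCGTACGATTGGC → Tm = 46°C (< 49°C)
First 15 bases: GGCGTACGATTGGCC → Tm = 50°C (≥ 49°C)
Since every base adds ≥2°C, Tm only increases with n, so the threshold is first crossed at n = 15.

n = 15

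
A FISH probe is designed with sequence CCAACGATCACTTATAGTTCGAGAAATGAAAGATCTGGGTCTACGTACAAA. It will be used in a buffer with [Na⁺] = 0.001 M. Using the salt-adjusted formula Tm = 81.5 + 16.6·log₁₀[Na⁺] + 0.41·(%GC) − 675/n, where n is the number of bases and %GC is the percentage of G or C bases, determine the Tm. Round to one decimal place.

Length n = 51. Base counts: C=10, T=12, A=19, G=10
G+C = 20, so %GC = 20/51 × 100 = 39.216%
Salt term: 16.6 × (-3) = -49.8
GC term: 0.41 × 39.216 = 16.079; length term: −675/51 = −13.235
Tm = 81.5 + (-49.8) + 16.079 − 13.235 = 34.544 → 34.5°C

34.5°C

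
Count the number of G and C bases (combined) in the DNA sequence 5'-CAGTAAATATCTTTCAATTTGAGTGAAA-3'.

Base counts: A=11, T=10, G=4, C=3
G+C = 4 + 3 = 7

7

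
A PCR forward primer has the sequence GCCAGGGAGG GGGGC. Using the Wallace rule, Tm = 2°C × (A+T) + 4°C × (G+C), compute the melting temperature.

56°C

Scanning the sequence gives C=3, G=10, T=0, A=2.
AT pairs contribute 2, GC pairs contribute 13.
Tm = 4·13 + 2·2 = 52 + 4 = 56°C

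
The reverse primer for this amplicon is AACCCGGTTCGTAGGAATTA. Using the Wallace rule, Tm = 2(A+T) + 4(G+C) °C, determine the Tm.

58°C

Scanning the sequence gives G=5, A=6, T=5, C=4.
A+T = 11, G+C = 9
Tm = 4·9 + 2·11 = 36 + 22 = 58°C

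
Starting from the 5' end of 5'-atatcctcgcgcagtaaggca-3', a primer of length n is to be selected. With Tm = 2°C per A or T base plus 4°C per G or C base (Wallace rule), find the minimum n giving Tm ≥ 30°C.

First 9 bases: ATATCCTCG → Tm = 26°C (< 30°C)
First 10 bases: ATATCCTCGC → Tm = 30°C (≥ 30°C)
Each additional base adds 2°C (A/T) or 4°C (G/C), so Tm is non-decreasing in n; n = 10 is the first length to reach 30°C.

n = 10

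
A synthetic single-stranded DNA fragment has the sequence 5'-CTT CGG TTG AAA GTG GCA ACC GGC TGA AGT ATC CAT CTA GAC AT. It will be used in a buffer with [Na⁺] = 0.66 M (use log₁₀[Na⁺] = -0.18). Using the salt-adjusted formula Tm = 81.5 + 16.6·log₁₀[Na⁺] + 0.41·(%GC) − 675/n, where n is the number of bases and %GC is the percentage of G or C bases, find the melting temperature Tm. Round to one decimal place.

82.7°C

Length n = 44. G=11, A=12, T=11, C=10
G+C = 21, so %GC = 21/44 × 100 = 47.727%
Salt term: 16.6 × (-0.18) = -2.988
GC term: 0.41 × 47.727 = 19.568; length term: −675/44 = −15.341
Tm = 81.5 + (-2.988) + 19.568 − 15.341 = 82.739 → 82.7°C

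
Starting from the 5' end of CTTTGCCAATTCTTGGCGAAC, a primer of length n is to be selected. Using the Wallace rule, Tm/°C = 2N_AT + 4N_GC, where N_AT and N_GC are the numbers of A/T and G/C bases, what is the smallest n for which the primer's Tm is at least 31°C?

n = 12

First 11 bases: CTTTGCCAATT → Tm = 30°C (< 31°C)
First 12 bases: CTTTGCCAATTC → Tm = 34°C (≥ 31°C)
Each additional base adds 2°C (A/T) or 4°C (G/C), so Tm is non-decreasing in n; n = 12 is the first length to reach 31°C.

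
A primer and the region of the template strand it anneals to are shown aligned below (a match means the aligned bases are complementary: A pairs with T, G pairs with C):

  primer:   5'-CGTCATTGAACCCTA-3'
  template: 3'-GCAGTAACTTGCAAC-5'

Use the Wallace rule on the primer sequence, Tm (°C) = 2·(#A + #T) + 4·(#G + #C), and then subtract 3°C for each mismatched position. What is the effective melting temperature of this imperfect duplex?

Primer base counts: A=4, T=4, G=2, C=5 → A+T=8, G+C=7
Perfect-match Tm = 2(8) + 4(7) = 16 + 28 = 44°C
Mismatches (positions where the bases are not complementary): 3 (at positions 12, 13, 15)
Effective Tm = 44 − 3×3 = 44 − 9 = 35°C

35°C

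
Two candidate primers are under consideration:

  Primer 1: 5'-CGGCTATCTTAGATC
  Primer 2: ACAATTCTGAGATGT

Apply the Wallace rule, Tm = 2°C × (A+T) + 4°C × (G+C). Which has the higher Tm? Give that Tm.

Primer 1, 44°C

Primer 1: A+T=8, G+C=7 → Tm = 2(8)+4(7) = 44°C
Primer 2: A+T=10, G+C=5 → Tm = 2(10)+4(5) = 40°C
44°C vs 40°C → primer 1 is higher.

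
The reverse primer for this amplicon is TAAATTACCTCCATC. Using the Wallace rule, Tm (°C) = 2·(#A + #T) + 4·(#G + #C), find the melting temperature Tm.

40°C

Scanning the sequence gives A=5, T=5, C=5, G=0.
A+T = 10, G+C = 5
Tm = 2(10) + 4(5) = 20 + 20 = 40°C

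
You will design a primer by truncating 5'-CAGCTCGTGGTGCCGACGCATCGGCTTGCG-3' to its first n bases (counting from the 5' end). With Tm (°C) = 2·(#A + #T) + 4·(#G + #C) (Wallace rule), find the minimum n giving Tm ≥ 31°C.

n = 10

First 9 bases: CAGCTCGTG → Tm = 30°C (< 31°C)
First 10 bases: CAGCTCGTGG → Tm = 34°C (≥ 31°C)
Each additional base adds 2°C (A/T) or 4°C (G/C), so Tm is non-decreasing in n; n = 10 is the first length to reach 31°C.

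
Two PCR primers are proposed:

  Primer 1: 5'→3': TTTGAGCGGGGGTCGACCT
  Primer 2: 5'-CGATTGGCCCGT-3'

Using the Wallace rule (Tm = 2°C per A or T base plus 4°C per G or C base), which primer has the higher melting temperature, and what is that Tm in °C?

Primer 1: A+T=7, G+C=12 → Tm = 2(7)+4(12) = 62°C
Primer 2: A+T=4, G+C=8 → Tm = 2(4)+4(8) = 40°C
62°C vs 40°C → primer 1 is higher.

Primer 1, 62°C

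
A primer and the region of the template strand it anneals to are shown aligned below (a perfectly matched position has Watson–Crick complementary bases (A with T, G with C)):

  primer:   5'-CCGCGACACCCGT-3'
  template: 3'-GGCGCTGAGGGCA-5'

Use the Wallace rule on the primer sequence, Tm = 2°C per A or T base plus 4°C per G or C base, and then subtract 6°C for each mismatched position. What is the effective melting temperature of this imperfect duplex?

Primer base counts: A=2, T=1, G=3, C=7 → A+T=3, G+C=10
Perfect-match Tm = 2(3) + 4(10) = 6 + 40 = 46°C
Mismatches (positions where the bases are not complementary): 1 (at position 8)
Effective Tm = 46 − 1×6 = 46 − 6 = 40°C

40°C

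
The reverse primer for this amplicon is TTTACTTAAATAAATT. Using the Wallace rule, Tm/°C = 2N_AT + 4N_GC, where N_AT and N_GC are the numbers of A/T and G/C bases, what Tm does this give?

34°C

A=7, G=0, C=1, T=8
AT pairs contribute 15, GC pairs contribute 1.
Tm = 2×15 + 4×1 = 34°C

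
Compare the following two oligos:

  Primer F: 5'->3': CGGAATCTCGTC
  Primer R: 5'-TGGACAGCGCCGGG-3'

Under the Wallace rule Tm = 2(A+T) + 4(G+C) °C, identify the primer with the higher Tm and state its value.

Primer R, 50°C

Primer F: A+T=5, G+C=7 → Tm = 2(5)+4(7) = 38°C
Primer R: A+T=3, G+C=11 → Tm = 2(3)+4(11) = 50°C
38°C vs 50°C → primer R is higher.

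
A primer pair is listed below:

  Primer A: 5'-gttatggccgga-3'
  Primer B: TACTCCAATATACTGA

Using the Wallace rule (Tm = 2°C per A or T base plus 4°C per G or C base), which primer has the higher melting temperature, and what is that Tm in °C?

Primer B, 42°C

Primer A: A+T=5, G+C=7 → Tm = 2(5)+4(7) = 38°C
Primer B: A+T=11, G+C=5 → Tm = 2(11)+4(5) = 42°C
38°C vs 42°C → primer B is higher.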